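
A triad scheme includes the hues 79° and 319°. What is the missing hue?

A triad places three hues 120° apart.
The full set through 79° is {79°, 199°, 319°}.
Given {79°, 319°}, the missing hue is 199°.

199°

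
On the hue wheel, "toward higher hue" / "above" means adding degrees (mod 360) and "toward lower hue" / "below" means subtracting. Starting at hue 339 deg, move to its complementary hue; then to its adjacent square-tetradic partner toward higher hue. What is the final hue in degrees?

complement +180°: 339 + 180 = 519 → 519 − 360 = 159°
square ↑ +90°: 159 + 90 = 249°

249°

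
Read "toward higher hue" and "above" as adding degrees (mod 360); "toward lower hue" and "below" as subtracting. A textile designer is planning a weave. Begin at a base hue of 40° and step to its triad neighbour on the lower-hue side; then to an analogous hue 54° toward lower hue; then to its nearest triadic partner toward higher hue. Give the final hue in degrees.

346°

−120° (triadic ↓): 40 − 120 = -80 → -80 + 360 = 280°
−54° (analog 54° ↓): 280 − 54 = 226°
+120° (triadic ↑): 226 + 120 = 346°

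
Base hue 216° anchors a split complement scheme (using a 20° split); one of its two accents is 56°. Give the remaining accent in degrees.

16°

Split-complementary hues sit 20° either side of the complement.
Complement of the base 216°: 216 + 180 = 396 → 396 − 360 = 36°
The given accent 56° is 20° one side of 36°; the other accent sits 20° the other side: 36 − 20 = 16°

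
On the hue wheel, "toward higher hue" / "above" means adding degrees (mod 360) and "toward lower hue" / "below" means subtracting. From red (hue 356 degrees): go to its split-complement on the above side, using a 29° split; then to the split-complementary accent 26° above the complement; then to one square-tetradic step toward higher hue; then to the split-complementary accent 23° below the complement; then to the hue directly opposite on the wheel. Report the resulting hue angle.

356 + 209 = 565 → 565 − 360 = 205°   (split-comp 29° ↑)
205 + 206 = 411 → 411 − 360 = 51°   (split-comp 26° ↑)
51 + 90 = 141°   (square ↑)
141 + 157 = 298°   (split-comp 23° ↓)
298 + 180 = 478 → 478 − 360 = 118°   (complement)

118°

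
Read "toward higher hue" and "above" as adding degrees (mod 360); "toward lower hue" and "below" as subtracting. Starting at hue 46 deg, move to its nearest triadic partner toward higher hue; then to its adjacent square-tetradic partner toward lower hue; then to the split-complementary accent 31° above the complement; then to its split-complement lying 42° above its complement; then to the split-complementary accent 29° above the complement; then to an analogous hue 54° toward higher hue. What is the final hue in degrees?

+120° (triadic ↑): 46 + 120 = 166°
−90° (square ↓): 166 − 90 = 76°
+211° (split-comp 31° ↑): 76 + 211 = 287°
+222° (split-comp 42° ↑): 287 + 222 = 509 → 509 − 360 = 149°
+209° (split-comp 29° ↑): 149 + 209 = 358°
+54° (analog 54° ↑): 358 + 54 = 412 → 412 − 360 = 52°

52°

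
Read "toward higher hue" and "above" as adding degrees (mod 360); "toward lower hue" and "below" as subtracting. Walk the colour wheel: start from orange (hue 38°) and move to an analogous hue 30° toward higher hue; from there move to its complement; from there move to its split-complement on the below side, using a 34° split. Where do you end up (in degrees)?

+30° (analog 30° ↑): 38 + 30 = 68°
+180° (complement): 68 + 180 = 248°
+146° (split-comp 34° ↓): 248 + 146 = 394 → 394 − 360 = 34°

34°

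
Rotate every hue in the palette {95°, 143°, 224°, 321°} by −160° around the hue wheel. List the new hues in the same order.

95 − 160 = -65 → -65 + 360 = 295°
143 − 160 = -17 → -17 + 360 = 343°
224 − 160 = 64°
321 − 160 = 161°

295°, 343°, 64°, 161°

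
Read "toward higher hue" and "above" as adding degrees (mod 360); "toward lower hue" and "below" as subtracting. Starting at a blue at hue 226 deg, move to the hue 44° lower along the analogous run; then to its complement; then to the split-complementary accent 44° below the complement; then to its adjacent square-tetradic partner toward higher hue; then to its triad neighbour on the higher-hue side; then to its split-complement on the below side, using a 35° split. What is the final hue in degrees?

226 − 44 = 182°   (analog 44° ↓)
182 + 180 = 362 → 362 − 360 = 2°   (complement)
2 + 136 = 138°   (split-comp 44° ↓)
138 + 90 = 228°   (square ↑)
228 + 120 = 348°   (triadic ↑)
348 + 145 = 493 → 493 − 360 = 133°   (split-comp 35° ↓)

133°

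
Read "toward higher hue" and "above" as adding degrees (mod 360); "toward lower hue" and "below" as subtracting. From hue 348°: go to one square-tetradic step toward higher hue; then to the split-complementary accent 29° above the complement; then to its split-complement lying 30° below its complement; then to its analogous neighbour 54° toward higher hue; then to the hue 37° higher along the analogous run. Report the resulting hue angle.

348 + 90 = 438 → 438 − 360 = 78°   (square ↑)
78 + 209 = 287°   (split-comp 29° ↑)
287 + 150 = 437 → 437 − 360 = 77°   (split-comp 30° ↓)
77 + 54 = 131°   (analog 54° ↑)
131 + 37 = 168°   (analog 37° ↑)

168°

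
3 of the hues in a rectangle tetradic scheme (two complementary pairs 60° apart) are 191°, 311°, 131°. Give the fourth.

11°

A rectangular tetradic uses two complementary pairs 60° apart: offsets 0°, 60°, 180°, 240°.
Among {131°, 191°, 311°}, 131° and 311° are a 180° pair.
The remaining hue 191° needs its own complement: 191 + 180 = 371 → 371 − 360 = 11°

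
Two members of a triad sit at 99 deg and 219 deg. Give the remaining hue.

A triad spaces three hues 120° apart.
The full set is {99°, 219°, 339°}.

339°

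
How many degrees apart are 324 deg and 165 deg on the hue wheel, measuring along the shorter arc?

159°

|324 − 165| = 159.
159 ≤ 180, so the shorter arc is 159°.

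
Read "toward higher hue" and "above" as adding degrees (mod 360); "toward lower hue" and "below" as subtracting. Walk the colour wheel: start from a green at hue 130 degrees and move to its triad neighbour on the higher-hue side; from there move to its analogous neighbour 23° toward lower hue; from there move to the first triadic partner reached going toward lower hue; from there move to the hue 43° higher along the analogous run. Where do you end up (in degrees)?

150°

+120° (triadic ↑): 130 + 120 = 250°
−23° (analog 23° ↓): 250 − 23 = 227°
−120° (triadic ↓): 227 − 120 = 107°
+43° (analog 43° ↑): 107 + 43 = 150°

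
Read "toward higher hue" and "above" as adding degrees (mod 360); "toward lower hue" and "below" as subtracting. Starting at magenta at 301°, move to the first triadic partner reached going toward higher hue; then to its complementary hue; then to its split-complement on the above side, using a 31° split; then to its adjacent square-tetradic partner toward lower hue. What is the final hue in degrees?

2°

+120° (triadic ↑): 301 + 120 = 421 → 421 − 360 = 61°
+180° (complement): 61 + 180 = 241°
+211° (split-comp 31° ↑): 241 + 211 = 452 → 452 − 360 = 92°
−90° (square ↓): 92 − 90 = 2°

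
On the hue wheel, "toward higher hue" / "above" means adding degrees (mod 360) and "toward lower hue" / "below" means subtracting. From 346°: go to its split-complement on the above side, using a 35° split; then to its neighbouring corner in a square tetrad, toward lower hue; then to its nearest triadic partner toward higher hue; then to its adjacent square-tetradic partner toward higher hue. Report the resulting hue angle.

321°

split-comp 35° ↑ +215°: 346 + 215 = 561 → 561 − 360 = 201°
square ↓ −90°: 201 − 90 = 111°
triadic ↑ +120°: 111 + 120 = 231°
square ↑ +90°: 231 + 90 = 321°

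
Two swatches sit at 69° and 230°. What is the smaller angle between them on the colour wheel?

161°

|69 − 230| = 161.
161 ≤ 180, so the shorter arc is 161°.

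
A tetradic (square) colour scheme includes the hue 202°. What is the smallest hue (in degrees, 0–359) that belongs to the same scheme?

22°

A square tetradic scheme places four hues every 90°.
The full set through 202° is {22°, 112°, 202°, 292°}.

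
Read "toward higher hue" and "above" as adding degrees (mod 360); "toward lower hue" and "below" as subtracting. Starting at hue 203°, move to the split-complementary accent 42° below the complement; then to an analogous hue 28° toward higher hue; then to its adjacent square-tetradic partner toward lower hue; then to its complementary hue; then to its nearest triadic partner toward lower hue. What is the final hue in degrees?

+138° (split-comp 42° ↓): 203 + 138 = 341°
+28° (analog 28° ↑): 341 + 28 = 369 → 369 − 360 = 9°
−90° (square ↓): 9 − 90 = -81 → -81 + 360 = 279°
+180° (complement): 279 + 180 = 459 → 459 − 360 = 99°
−120° (triadic ↓): 99 − 120 = -21 → -21 + 360 = 339°

339°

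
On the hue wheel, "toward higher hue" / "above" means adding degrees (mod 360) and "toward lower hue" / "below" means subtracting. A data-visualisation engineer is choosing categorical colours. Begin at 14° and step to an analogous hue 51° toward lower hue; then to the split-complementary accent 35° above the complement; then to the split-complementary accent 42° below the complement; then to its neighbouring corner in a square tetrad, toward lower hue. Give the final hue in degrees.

226°

14 − 51 = -37 → -37 + 360 = 323°   (analog 51° ↓)
323 + 215 = 538 → 538 − 360 = 178°   (split-comp 35° ↑)
178 + 138 = 316°   (split-comp 42° ↓)
316 − 90 = 226°   (square ↓)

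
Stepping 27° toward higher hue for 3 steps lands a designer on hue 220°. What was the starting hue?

3 steps of 27° (toward higher hue) give a net shift of +81°.
Start = end − shift: 220 − 81 = 139°

139°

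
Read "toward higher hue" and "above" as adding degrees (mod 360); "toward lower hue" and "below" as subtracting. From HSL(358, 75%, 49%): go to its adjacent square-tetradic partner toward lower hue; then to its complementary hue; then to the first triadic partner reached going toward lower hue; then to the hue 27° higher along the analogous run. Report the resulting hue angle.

square ↓ −90°: 358 − 90 = 268°
complement +180°: 268 + 180 = 448 → 448 − 360 = 88°
triadic ↓ −120°: 88 − 120 = -32 → -32 + 360 = 328°
analog 27° ↑ +27°: 328 + 27 = 355°

355°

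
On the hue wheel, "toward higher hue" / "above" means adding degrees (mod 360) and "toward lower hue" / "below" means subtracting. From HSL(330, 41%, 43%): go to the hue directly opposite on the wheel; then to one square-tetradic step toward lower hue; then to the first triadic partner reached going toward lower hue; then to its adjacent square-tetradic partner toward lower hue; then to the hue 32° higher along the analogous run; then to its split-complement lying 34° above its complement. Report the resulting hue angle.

complement +180°: 330 + 180 = 510 → 510 − 360 = 150°
square ↓ −90°: 150 − 90 = 60°
triadic ↓ −120°: 60 − 120 = -60 → -60 + 360 = 300°
square ↓ −90°: 300 − 90 = 210°
analog 32° ↑ +32°: 210 + 32 = 242°
split-comp 34° ↑ +214°: 242 + 214 = 456 → 456 − 360 = 96°

96°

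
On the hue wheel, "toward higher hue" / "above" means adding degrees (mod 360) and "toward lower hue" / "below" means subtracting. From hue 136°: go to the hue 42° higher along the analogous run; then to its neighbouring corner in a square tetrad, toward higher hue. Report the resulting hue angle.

analog 42° ↑ +42°: 136 + 42 = 178°
square ↑ +90°: 178 + 90 = 268°

268°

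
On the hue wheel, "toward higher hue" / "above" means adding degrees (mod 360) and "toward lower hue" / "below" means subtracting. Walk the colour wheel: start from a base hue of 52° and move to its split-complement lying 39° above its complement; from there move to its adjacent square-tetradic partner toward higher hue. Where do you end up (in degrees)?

1°

split-comp 39° ↑ +219°: 52 + 219 = 271°
square ↑ +90°: 271 + 90 = 361 → 361 − 360 = 1°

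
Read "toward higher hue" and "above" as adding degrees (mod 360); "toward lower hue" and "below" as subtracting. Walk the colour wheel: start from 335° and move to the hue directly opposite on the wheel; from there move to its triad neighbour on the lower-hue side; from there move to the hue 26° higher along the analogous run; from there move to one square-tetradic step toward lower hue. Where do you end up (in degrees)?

331°

335 + 180 = 515 → 515 − 360 = 155°   (complement)
155 − 120 = 35°   (triadic ↓)
35 + 26 = 61°   (analog 26° ↑)
61 − 90 = -29 → -29 + 360 = 331°   (square ↓)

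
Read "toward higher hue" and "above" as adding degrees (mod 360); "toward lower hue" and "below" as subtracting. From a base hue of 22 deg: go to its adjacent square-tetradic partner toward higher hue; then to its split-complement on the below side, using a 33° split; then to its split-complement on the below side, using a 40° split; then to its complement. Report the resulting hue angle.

+90° (square ↑): 22 + 90 = 112°
+147° (split-comp 33° ↓): 112 + 147 = 259°
+140° (split-comp 40° ↓): 259 + 140 = 399 → 399 − 360 = 39°
+180° (complement): 39 + 180 = 219°

219°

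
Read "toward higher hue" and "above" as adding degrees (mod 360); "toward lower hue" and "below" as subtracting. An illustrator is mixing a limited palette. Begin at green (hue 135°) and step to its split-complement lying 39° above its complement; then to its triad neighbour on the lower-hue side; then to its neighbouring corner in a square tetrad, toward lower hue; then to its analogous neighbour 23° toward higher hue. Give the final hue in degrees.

167°

split-comp 39° ↑ +219°: 135 + 219 = 354°
triadic ↓ −120°: 354 − 120 = 234°
square ↓ −90°: 234 − 90 = 144°
analog 23° ↑ +23°: 144 + 23 = 167°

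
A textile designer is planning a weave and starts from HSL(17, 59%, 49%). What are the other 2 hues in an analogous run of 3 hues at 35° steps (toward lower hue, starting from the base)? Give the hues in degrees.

342° and 307°

Analogous hues sit every 35° along the wheel.
17 − 35 = -18 → -18 + 360 = 342°
17 − 70 = -53 → -53 + 360 = 307°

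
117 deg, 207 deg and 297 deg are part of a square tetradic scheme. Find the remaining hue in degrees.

A square tetradic scheme places four hues every 90°.
The full set through 117° is {27°, 117°, 207°, 297°}.
Given {117°, 207°, 297°}, the missing hue is 27°.

27°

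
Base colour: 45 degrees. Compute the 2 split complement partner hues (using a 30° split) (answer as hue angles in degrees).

195° and 255°

Split-complementary hues sit 30° either side of the complement.
Complement of 45 degrees: 45 + 180 = 225°
225 − 30 = 195°
225 + 30 = 255°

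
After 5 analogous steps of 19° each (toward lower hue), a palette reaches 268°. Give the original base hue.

5 steps of 19° (toward lower hue) give a net shift of −95°.
Start = end − shift: 268 + 95 = 363 → 363 − 360 = 3°

3°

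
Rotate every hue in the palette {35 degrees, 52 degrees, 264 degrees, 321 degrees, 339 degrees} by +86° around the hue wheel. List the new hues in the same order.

121°, 138°, 350°, 47°, 65°

35 + 86 = 121°
52 + 86 = 138°
264 + 86 = 350°
321 + 86 = 407 → 407 − 360 = 47°
339 + 86 = 425 → 425 − 360 = 65°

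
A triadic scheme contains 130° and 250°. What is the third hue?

10°

A triad spaces three hues 120° apart.
The full set is {10°, 130°, 250°}.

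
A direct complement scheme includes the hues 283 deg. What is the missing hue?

103°

The complement sits 180° across the wheel.
The full set through 283° is {103°, 283°}.
Given {283°}, the missing hue is 103°.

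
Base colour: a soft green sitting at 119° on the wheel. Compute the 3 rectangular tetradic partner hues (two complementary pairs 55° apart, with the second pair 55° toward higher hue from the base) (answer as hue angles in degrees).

174°, 299°, and 354°

A rectangular tetradic uses two complementary pairs 55° apart: offsets 0°, 55°, 180°, 235°.
119 + 55 = 174°
119 + 180 = 299°
119 + 235 = 354°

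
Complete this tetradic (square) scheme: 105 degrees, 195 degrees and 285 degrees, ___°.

A square tetradic scheme places four hues every 90°.
The full set through 105° is {15°, 105°, 195°, 285°}.
Given {105°, 195°, 285°}, the missing hue is 15°.

15°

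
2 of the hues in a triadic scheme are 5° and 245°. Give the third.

125°

A triad places three hues 120° apart.
The full set through 5° is {5°, 125°, 245°}.
Given {5°, 245°}, the missing hue is 125°.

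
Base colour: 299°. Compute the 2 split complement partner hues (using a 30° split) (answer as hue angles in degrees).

Split-complementary hues sit 30° either side of the complement.
Complement of 299°: 299 + 180 = 479 → 479 − 360 = 119°
119 − 30 = 89°
119 + 30 = 149°

89° and 149°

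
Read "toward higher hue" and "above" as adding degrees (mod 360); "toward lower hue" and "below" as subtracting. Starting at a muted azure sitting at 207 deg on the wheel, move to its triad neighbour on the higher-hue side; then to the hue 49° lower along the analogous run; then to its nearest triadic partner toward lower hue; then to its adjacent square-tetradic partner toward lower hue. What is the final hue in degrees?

68°

triadic ↑ +120°: 207 + 120 = 327°
analog 49° ↓ −49°: 327 − 49 = 278°
triadic ↓ −120°: 278 − 120 = 158°
square ↓ −90°: 158 − 90 = 68°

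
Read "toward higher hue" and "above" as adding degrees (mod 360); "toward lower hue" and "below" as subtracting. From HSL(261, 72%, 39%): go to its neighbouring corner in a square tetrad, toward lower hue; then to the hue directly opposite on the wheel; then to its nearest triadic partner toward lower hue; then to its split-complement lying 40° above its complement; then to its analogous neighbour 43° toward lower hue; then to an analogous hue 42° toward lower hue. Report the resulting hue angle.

square ↓ −90°: 261 − 90 = 171°
complement +180°: 171 + 180 = 351°
triadic ↓ −120°: 351 − 120 = 231°
split-comp 40° ↑ +220°: 231 + 220 = 451 → 451 − 360 = 91°
analog 43° ↓ −43°: 91 − 43 = 48°
analog 42° ↓ −42°: 48 − 42 = 6°

6°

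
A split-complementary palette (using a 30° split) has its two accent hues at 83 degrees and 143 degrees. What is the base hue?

293°

The accents sit 30° either side of the complement, so the complement is their short-arc midpoint on the wheel.
Short-arc midpoint of 83° and 143°: 113°.
Base is 180° from the complement: 113 − 180 = -67 → -67 + 360 = 293°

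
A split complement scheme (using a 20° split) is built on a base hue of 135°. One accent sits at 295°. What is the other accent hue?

335°

Split-complementary hues sit 20° either side of the complement.
Complement of the base 135°: 135 + 180 = 315°
The given accent 295° is 20° one side of 315°; the other accent sits 20° the other side: 315 + 20 = 335°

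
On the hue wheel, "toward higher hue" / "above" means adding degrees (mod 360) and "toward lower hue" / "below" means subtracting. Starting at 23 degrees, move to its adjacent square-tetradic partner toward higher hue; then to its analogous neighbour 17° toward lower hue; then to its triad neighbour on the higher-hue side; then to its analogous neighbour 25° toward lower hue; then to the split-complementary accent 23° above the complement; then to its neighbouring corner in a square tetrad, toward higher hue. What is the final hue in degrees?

+90° (square ↑): 23 + 90 = 113°
−17° (analog 17° ↓): 113 − 17 = 96°
+120° (triadic ↑): 96 + 120 = 216°
−25° (analog 25° ↓): 216 − 25 = 191°
+203° (split-comp 23° ↑): 191 + 203 = 394 → 394 − 360 = 34°
+90° (square ↑): 34 + 90 = 124°

124°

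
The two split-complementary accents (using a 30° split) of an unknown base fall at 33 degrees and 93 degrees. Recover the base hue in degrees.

The accents sit 30° either side of the complement, so the complement is their short-arc midpoint on the wheel.
Short-arc midpoint of 33° and 93°: 63°.
Base is 180° from the complement: 63 − 180 = -117 → -117 + 360 = 243°

243°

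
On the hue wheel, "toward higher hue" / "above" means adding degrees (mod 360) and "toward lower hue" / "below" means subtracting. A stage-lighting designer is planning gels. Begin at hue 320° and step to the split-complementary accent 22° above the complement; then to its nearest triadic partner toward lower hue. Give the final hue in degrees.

42°

+202° (split-comp 22° ↑): 320 + 202 = 522 → 522 − 360 = 162°
−120° (triadic ↓): 162 − 120 = 42°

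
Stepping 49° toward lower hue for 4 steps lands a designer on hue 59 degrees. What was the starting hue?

255°

4 steps of 49° (toward lower hue) give a net shift of −196°.
Start = end − shift: 59 + 196 = 255°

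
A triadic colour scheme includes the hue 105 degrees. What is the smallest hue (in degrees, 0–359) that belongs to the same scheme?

A triad places three hues 120° apart.
The full set through 105° is {105°, 225°, 345°}.

105°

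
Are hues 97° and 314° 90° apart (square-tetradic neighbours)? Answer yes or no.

no

Angular distance: |97 − 314| = 217; shorter arc = 360 − 217 = 143°.
90° apart (square-tetradic neighbours) requires 90°.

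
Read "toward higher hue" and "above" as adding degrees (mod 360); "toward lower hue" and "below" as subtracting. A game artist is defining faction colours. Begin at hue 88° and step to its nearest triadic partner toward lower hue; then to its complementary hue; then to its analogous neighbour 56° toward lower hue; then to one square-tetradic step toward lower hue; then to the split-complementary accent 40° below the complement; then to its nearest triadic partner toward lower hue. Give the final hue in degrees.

22°

88 − 120 = -32 → -32 + 360 = 328°   (triadic ↓)
328 + 180 = 508 → 508 − 360 = 148°   (complement)
148 − 56 = 92°   (analog 56° ↓)
92 − 90 = 2°   (square ↓)
2 + 140 = 142°   (split-comp 40° ↓)
142 − 120 = 22°   (triadic ↓)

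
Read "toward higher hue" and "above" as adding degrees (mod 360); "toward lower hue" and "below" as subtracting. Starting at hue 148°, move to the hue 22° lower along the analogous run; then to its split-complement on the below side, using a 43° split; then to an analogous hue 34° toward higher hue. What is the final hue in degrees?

297°

−22° (analog 22° ↓): 148 − 22 = 126°
+137° (split-comp 43° ↓): 126 + 137 = 263°
+34° (analog 34° ↑): 263 + 34 = 297°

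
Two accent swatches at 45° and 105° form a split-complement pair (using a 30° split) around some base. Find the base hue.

The accents sit 30° either side of the complement, so the complement is their short-arc midpoint on the wheel.
Short-arc midpoint of 45° and 105°: 75°.
Base is 180° from the complement: 75 − 180 = -105 → -105 + 360 = 255°

255°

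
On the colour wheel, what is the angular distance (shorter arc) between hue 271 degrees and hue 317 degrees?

46°

|271 − 317| = 46.
46 ≤ 180, so the shorter arc is 46°.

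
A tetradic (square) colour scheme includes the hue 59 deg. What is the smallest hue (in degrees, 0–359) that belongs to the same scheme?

59°

A square tetradic scheme places four hues every 90°.
The full set through 59° is {59°, 149°, 239°, 329°}.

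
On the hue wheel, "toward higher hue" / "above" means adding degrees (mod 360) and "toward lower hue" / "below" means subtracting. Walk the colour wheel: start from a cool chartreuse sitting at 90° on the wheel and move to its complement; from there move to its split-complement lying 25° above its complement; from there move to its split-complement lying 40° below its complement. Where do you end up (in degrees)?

255°

complement +180°: 90 + 180 = 270°
split-comp 25° ↑ +205°: 270 + 205 = 475 → 475 − 360 = 115°
split-comp 40° ↓ +140°: 115 + 140 = 255°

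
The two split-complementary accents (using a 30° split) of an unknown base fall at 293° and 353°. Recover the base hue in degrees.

The accents sit 30° either side of the complement, so the complement is their short-arc midpoint on the wheel.
Short-arc midpoint of 293° and 353°: 323°.
Base is 180° from the complement: 323 − 180 = 143°

143°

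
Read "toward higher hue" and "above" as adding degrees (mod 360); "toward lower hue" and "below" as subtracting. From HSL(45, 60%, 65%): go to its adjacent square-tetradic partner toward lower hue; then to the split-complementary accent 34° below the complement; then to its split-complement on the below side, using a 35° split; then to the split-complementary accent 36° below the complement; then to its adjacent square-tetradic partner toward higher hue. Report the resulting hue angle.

square ↓ −90°: 45 − 90 = -45 → -45 + 360 = 315°
split-comp 34° ↓ +146°: 315 + 146 = 461 → 461 − 360 = 101°
split-comp 35° ↓ +145°: 101 + 145 = 246°
split-comp 36° ↓ +144°: 246 + 144 = 390 → 390 − 360 = 30°
square ↑ +90°: 30 + 90 = 120°

120°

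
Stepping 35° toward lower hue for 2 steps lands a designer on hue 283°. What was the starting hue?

2 steps of 35° (toward lower hue) give a net shift of −70°.
Start = end − shift: 283 + 70 = 353°

353°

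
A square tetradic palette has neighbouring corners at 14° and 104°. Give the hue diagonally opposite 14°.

A square tetradic scheme places four hues 90° apart; opposite corners are 180° apart.
14 + 180 = 194°

194°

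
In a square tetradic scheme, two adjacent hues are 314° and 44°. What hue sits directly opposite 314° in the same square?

134°

A square tetradic scheme places four hues 90° apart; opposite corners are 180° apart.
314 + 180 = 494 → 494 − 360 = 134°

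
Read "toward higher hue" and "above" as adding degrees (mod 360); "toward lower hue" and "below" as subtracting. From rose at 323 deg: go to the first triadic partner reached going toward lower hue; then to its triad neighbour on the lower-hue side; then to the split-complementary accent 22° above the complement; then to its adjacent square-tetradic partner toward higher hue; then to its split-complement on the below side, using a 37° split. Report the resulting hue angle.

323 − 120 = 203°   (triadic ↓)
203 − 120 = 83°   (triadic ↓)
83 + 202 = 285°   (split-comp 22° ↑)
285 + 90 = 375 → 375 − 360 = 15°   (square ↑)
15 + 143 = 158°   (split-comp 37° ↓)

158°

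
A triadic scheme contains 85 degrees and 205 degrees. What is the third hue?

A triad spaces three hues 120° apart.
The full set is {85°, 205°, 325°}.

325°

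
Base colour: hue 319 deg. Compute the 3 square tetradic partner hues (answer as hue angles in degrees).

49°, 139°, 229°

A square tetradic scheme places four hues every 90°.
319 + 90 = 409 → 409 − 360 = 49°
319 + 180 = 499 → 499 − 360 = 139°
319 + 270 = 589 → 589 − 360 = 229°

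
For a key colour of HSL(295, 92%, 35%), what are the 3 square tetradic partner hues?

25°, 115°, and 205°

A square tetradic scheme places four hues every 90°.
295 + 90 = 385 → 385 − 360 = 25°
295 + 180 = 475 → 475 − 360 = 115°
295 + 270 = 565 → 565 − 360 = 205°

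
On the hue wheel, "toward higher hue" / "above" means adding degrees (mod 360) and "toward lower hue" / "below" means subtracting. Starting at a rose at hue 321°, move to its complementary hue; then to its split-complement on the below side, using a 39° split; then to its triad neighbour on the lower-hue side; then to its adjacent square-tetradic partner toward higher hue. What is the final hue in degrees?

+180° (complement): 321 + 180 = 501 → 501 − 360 = 141°
+141° (split-comp 39° ↓): 141 + 141 = 282°
−120° (triadic ↓): 282 − 120 = 162°
+90° (square ↑): 162 + 90 = 252°

252°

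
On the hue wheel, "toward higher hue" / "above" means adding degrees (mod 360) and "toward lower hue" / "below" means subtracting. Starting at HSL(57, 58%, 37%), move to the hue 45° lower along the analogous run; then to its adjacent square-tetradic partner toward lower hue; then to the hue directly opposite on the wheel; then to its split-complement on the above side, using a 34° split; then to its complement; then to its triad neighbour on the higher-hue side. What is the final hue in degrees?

256°

−45° (analog 45° ↓): 57 − 45 = 12°
−90° (square ↓): 12 − 90 = -78 → -78 + 360 = 282°
+180° (complement): 282 + 180 = 462 → 462 − 360 = 102°
+214° (split-comp 34° ↑): 102 + 214 = 316°
+180° (complement): 316 + 180 = 496 → 496 − 360 = 136°
+120° (triadic ↑): 136 + 120 = 256°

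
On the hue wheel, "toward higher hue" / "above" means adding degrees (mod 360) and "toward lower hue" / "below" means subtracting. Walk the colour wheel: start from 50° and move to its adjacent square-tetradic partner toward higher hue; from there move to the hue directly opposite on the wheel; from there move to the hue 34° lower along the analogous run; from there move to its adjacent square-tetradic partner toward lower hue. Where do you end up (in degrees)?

square ↑ +90°: 50 + 90 = 140°
complement +180°: 140 + 180 = 320°
analog 34° ↓ −34°: 320 − 34 = 286°
square ↓ −90°: 286 − 90 = 196°

196°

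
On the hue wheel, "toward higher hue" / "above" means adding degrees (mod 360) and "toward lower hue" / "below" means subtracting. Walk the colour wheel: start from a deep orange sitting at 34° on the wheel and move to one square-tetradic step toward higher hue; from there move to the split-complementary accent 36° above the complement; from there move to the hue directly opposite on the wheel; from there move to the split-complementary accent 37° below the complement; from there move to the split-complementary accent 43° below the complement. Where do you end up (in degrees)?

80°

34 + 90 = 124°   (square ↑)
124 + 216 = 340°   (split-comp 36° ↑)
340 + 180 = 520 → 520 − 360 = 160°   (complement)
160 + 143 = 303°   (split-comp 37° ↓)
303 + 137 = 440 → 440 − 360 = 80°   (split-comp 43° ↓)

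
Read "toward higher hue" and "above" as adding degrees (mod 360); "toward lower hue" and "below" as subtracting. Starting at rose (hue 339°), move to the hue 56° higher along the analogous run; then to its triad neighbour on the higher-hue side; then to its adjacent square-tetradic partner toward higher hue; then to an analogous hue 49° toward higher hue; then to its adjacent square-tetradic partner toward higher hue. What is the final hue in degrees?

analog 56° ↑ +56°: 339 + 56 = 395 → 395 − 360 = 35°
triadic ↑ +120°: 35 + 120 = 155°
square ↑ +90°: 155 + 90 = 245°
analog 49° ↑ +49°: 245 + 49 = 294°
square ↑ +90°: 294 + 90 = 384 → 384 − 360 = 24°

24°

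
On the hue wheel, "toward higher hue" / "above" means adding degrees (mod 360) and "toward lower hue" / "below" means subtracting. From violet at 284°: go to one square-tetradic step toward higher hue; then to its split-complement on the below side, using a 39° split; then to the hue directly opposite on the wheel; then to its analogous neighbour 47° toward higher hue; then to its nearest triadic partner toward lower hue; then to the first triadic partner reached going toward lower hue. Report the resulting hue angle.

square ↑ +90°: 284 + 90 = 374 → 374 − 360 = 14°
split-comp 39° ↓ +141°: 14 + 141 = 155°
complement +180°: 155 + 180 = 335°
analog 47° ↑ +47°: 335 + 47 = 382 → 382 − 360 = 22°
triadic ↓ −120°: 22 − 120 = -98 → -98 + 360 = 262°
triadic ↓ −120°: 262 − 120 = 142°

142°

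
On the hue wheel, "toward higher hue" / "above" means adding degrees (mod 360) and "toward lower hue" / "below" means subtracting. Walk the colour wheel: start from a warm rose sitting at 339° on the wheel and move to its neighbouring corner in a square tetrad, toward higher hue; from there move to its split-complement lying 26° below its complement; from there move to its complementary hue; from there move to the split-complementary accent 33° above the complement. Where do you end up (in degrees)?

256°

square ↑ +90°: 339 + 90 = 429 → 429 − 360 = 69°
split-comp 26° ↓ +154°: 69 + 154 = 223°
complement +180°: 223 + 180 = 403 → 403 − 360 = 43°
split-comp 33° ↑ +213°: 43 + 213 = 256°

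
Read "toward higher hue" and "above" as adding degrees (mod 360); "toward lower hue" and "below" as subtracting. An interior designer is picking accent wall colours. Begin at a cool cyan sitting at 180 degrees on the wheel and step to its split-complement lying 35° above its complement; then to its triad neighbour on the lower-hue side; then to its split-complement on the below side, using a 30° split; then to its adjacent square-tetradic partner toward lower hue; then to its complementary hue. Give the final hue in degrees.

split-comp 35° ↑ +215°: 180 + 215 = 395 → 395 − 360 = 35°
triadic ↓ −120°: 35 − 120 = -85 → -85 + 360 = 275°
split-comp 30° ↓ +150°: 275 + 150 = 425 → 425 − 360 = 65°
square ↓ −90°: 65 − 90 = -25 → -25 + 360 = 335°
complement +180°: 335 + 180 = 515 → 515 − 360 = 155°

155°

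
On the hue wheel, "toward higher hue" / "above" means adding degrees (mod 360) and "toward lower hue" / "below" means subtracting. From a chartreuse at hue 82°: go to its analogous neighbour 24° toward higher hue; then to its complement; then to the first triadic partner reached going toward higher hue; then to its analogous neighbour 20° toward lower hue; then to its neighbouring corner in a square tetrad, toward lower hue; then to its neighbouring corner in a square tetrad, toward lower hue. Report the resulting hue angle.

206°

+24° (analog 24° ↑): 82 + 24 = 106°
+180° (complement): 106 + 180 = 286°
+120° (triadic ↑): 286 + 120 = 406 → 406 − 360 = 46°
−20° (analog 20° ↓): 46 − 20 = 26°
−90° (square ↓): 26 − 90 = -64 → -64 + 360 = 296°
−90° (square ↓): 296 − 90 = 206°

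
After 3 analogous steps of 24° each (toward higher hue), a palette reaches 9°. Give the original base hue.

297°

3 steps of 24° (toward higher hue) give a net shift of +72°.
Start = end − shift: 9 − 72 = -63 → -63 + 360 = 297°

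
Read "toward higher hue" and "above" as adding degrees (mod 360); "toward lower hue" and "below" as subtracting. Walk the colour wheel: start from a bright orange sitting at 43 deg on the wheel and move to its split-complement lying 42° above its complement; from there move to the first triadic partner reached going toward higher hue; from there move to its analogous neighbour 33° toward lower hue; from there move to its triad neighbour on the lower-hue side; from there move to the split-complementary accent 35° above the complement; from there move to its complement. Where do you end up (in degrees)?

267°

43 + 222 = 265°   (split-comp 42° ↑)
265 + 120 = 385 → 385 − 360 = 25°   (triadic ↑)
25 − 33 = -8 → -8 + 360 = 352°   (analog 33° ↓)
352 − 120 = 232°   (triadic ↓)
232 + 215 = 447 → 447 − 360 = 87°   (split-comp 35° ↑)
87 + 180 = 267°   (complement)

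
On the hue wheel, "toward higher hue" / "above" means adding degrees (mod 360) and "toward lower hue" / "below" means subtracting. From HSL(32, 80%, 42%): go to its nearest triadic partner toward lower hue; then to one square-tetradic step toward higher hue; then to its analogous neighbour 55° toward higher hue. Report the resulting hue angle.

triadic ↓ −120°: 32 − 120 = -88 → -88 + 360 = 272°
square ↑ +90°: 272 + 90 = 362 → 362 − 360 = 2°
analog 55° ↑ +55°: 2 + 55 = 57°

57°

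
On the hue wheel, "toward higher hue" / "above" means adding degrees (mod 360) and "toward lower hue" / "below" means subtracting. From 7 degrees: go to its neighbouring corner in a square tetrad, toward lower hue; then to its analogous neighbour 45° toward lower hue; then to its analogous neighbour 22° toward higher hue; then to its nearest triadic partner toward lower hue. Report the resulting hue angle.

134°

square ↓ −90°: 7 − 90 = -83 → -83 + 360 = 277°
analog 45° ↓ −45°: 277 − 45 = 232°
analog 22° ↑ +22°: 232 + 22 = 254°
triadic ↓ −120°: 254 − 120 = 134°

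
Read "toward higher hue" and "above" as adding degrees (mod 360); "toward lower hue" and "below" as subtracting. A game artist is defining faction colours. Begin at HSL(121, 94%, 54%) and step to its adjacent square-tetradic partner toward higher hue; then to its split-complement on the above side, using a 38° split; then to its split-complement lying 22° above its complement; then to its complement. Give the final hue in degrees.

square ↑ +90°: 121 + 90 = 211°
split-comp 38° ↑ +218°: 211 + 218 = 429 → 429 − 360 = 69°
split-comp 22° ↑ +202°: 69 + 202 = 271°
complement +180°: 271 + 180 = 451 → 451 − 360 = 91°

91°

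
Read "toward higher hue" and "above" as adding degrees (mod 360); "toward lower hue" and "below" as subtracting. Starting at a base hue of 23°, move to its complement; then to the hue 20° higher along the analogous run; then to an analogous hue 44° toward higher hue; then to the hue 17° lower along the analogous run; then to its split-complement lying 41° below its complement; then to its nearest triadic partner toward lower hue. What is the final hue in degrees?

23 + 180 = 203°   (complement)
203 + 20 = 223°   (analog 20° ↑)
223 + 44 = 267°   (analog 44° ↑)
267 − 17 = 250°   (analog 17° ↓)
250 + 139 = 389 → 389 − 360 = 29°   (split-comp 41° ↓)
29 − 120 = -91 → -91 + 360 = 269°   (triadic ↓)

269°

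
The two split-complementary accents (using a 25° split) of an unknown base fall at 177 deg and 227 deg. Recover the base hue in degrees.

The accents sit 25° either side of the complement, so the complement is their short-arc midpoint on the wheel.
Short-arc midpoint of 177° and 227°: 202°.
Base is 180° from the complement: 202 − 180 = 22°

22°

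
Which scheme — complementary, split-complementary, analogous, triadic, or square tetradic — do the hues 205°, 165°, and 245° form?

Sort the hues: 165°, 205°, 245°.
Successive gaps around the wheel: 40°, 40°, 280°.
A run of hues at equal small steps (40°) with one large closing gap is an analogous group.

analogous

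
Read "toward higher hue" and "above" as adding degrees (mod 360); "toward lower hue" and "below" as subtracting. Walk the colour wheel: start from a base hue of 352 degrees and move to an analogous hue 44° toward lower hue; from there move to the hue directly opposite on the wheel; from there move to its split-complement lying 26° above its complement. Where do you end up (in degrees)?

352 − 44 = 308°   (analog 44° ↓)
308 + 180 = 488 → 488 − 360 = 128°   (complement)
128 + 206 = 334°   (split-comp 26° ↑)

334°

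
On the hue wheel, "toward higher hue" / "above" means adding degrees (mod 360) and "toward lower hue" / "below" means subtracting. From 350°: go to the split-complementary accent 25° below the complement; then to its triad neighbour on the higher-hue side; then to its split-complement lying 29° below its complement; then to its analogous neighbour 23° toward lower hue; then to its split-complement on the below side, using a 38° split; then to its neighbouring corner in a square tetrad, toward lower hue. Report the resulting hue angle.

85°

split-comp 25° ↓ +155°: 350 + 155 = 505 → 505 − 360 = 145°
triadic ↑ +120°: 145 + 120 = 265°
split-comp 29° ↓ +151°: 265 + 151 = 416 → 416 − 360 = 56°
analog 23° ↓ −23°: 56 − 23 = 33°
split-comp 38° ↓ +142°: 33 + 142 = 175°
square ↓ −90°: 175 − 90 = 85°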